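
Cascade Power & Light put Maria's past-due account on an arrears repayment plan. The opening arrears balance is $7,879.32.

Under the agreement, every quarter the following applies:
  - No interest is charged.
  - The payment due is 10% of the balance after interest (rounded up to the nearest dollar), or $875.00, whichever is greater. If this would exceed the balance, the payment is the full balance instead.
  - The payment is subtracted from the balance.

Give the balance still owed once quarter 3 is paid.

Quarter 1: opening $7,879.32; payment $875.00; balance $7,004.32
Quarter 2: opening $7,004.32; payment $875.00; balance $6,129.32
Quarter 3: opening $6,129.32; payment $875.00; balance $5,254.32

$5,254.32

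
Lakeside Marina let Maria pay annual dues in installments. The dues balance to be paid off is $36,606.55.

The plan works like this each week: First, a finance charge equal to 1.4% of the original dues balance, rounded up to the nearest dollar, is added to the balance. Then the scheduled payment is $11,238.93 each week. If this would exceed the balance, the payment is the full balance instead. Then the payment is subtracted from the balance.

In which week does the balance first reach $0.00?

Week 1: $36,606.55 +$513.00 interest = $37,119.55; pay $11,238.93 → $25,880.62
Week 2: $25,880.62 +$513.00 interest = $26,393.62; pay $11,238.93 → $15,154.69
Week 3: $15,154.69 +$513.00 interest = $15,667.69; pay $11,238.93 → $4,428.76
Week 4: $4,428.76 +$513.00 interest = $4,941.76; pay $4,941.76 → $0.00
Balance reaches $0.00 in week 4.

4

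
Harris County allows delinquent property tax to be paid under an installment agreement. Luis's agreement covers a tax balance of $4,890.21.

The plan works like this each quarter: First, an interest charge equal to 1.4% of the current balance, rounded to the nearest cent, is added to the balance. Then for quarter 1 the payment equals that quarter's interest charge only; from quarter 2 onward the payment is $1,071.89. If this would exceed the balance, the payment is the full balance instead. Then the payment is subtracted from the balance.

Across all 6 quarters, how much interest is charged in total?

# | Opening | Interest | Payment | End bal
1 | $4,890.21 | $68.46 | $68.46 | $4,890.21
2 | $4,890.21 | $68.46 | $1,071.89 | $3,886.78
3 | $3,886.78 | $54.41 | $1,071.89 | $2,869.30
4 | $2,869.30 | $40.17 | $1,071.89 | $1,837.58
5 | $1,837.58 | $25.73 | $1,071.89 | $791.42
6 | $791.42 | $11.08 | $802.50 | $0.00
Total interest: $68.46 + $68.46 + $54.41 + $40.17 + $25.73 + $11.08 = $268.31

$268.31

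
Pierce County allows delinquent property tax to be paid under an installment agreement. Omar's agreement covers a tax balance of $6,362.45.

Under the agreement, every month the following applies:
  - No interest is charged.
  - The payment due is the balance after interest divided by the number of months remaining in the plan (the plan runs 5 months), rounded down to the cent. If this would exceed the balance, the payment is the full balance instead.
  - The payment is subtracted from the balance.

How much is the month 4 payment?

$1,272.49

Month 1: opening $6,362.45; payment $1,272.49; balance $5,089.96
Month 2: opening $5,089.96; payment $1,272.49; balance $3,817.47
Month 3: opening $3,817.47; payment $1,272.49; balance $2,544.98
Month 4: opening $2,544.98; payment $1,272.49; balance $1,272.49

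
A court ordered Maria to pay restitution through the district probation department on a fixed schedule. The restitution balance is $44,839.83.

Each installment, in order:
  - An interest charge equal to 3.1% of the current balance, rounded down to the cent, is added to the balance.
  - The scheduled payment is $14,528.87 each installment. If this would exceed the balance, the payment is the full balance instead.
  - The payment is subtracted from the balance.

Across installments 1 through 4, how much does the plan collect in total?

Installment 1: opening $44,839.83; interest $1,390.03 → $46,229.86; payment $14,528.87; balance $31,700.99
Installment 2: opening $31,700.99; interest $982.73 → $32,683.72; payment $14,528.87; balance $18,154.85
Installment 3: opening $18,154.85; interest $562.80 → $18,717.65; payment $14,528.87; balance $4,188.78
Installment 4: opening $4,188.78; interest $129.85 → $4,318.63; payment $4,318.63; balance $0.00
Total paid: $47,905.24

$47,905.24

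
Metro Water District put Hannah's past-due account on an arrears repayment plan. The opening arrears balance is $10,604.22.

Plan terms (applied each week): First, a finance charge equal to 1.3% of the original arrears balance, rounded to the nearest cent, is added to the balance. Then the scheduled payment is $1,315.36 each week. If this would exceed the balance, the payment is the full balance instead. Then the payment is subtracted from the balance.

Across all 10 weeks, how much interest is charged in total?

Week 1: $10,604.22 +$137.85 interest = $10,742.07; pay $1,315.36 → $9,426.71
Week 2: $9,426.71 +$137.85 interest = $9,564.56; pay $1,315.36 → $8,249.20
Week 3: $8,249.20 +$137.85 interest = $8,387.05; pay $1,315.36 → $7,071.69
Week 4: $7,071.69 +$137.85 interest = $7,209.54; pay $1,315.36 → $5,894.18
Week 5: $5,894.18 +$137.85 interest = $6,032.03; pay $1,315.36 → $4,716.67
Week 6: $4,716.67 +$137.85 interest = $4,854.52; pay $1,315.36 → $3,539.16
Week 7: $3,539.16 +$137.85 interest = $3,677.01; pay $1,315.36 → $2,361.65
Week 8: $2,361.65 +$137.85 interest = $2,499.50; pay $1,315.36 → $1,184.14
Week 9: $1,184.14 +$137.85 interest = $1,321.99; pay $1,315.36 → $6.63
Week 10: $6.63 +$137.85 interest = $144.48; pay $144.48 → $0.00
Total interest: $137.85 + $137.85 + $137.85 + $137.85 + $137.85 + $137.85 + $137.85 + $137.85 + $137.85 + $137.85 = $1,378.50

$1,378.50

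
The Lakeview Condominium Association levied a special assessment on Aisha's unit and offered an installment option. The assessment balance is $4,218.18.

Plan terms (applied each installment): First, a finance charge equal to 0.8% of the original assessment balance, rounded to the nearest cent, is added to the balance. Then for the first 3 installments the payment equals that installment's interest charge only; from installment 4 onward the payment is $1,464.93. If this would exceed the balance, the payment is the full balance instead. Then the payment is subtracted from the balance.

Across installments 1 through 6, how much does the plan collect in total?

$4,420.68

Installment 1: $4,218.18 +$33.75 interest = $4,251.93; pay $33.75 → $4,218.18
Installment 2: $4,218.18 +$33.75 interest = $4,251.93; pay $33.75 → $4,218.18
Installment 3: $4,218.18 +$33.75 interest = $4,251.93; pay $33.75 → $4,218.18
Installment 4: $4,218.18 +$33.75 interest = $4,251.93; pay $1,464.93 → $2,787.00
Installment 5: $2,787.00 +$33.75 interest = $2,820.75; pay $1,464.93 → $1,355.82
Installment 6: $1,355.82 +$33.75 interest = $1,389.57; pay $1,389.57 → $0.00
Total paid: $4,420.68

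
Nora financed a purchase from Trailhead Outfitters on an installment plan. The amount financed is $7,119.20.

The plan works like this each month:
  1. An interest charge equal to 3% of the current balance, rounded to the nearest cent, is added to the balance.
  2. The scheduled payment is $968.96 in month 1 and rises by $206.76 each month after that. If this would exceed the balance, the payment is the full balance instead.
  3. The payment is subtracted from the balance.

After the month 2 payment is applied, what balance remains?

# | Opening | Interest | Payment | End bal
1 | $7,119.20 | $213.58 | $968.96 | $6,363.82
2 | $6,363.82 | $190.91 | $1,175.72 | $5,379.01

$5,379.01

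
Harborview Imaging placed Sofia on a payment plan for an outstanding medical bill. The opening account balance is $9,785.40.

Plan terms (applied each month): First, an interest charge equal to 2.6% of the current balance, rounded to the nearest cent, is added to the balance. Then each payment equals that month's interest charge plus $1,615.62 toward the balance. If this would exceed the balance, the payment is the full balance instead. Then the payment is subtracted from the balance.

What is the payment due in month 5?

# | Opening | Interest | Payment | End bal
1 | $9,785.40 | $254.42 | $1,870.04 | $8,169.78
2 | $8,169.78 | $212.41 | $1,828.03 | $6,554.16
3 | $6,554.16 | $170.41 | $1,786.03 | $4,938.54
4 | $4,938.54 | $128.40 | $1,744.02 | $3,322.92
5 | $3,322.92 | $86.40 | $1,702.02 | $1,707.30

$1,702.02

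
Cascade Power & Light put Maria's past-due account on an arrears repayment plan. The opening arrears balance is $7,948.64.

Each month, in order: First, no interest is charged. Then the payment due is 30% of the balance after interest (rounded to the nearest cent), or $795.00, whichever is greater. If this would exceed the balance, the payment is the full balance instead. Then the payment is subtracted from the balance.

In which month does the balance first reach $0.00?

7

Month 1: opening $7,948.64; payment $2,384.59; balance $5,564.05
Month 2: opening $5,564.05; payment $1,669.22; balance $3,894.83
Month 3: opening $3,894.83; payment $1,168.45; balance $2,726.38
Month 4: opening $2,726.38; payment $817.91; balance $1,908.47
Month 5: opening $1,908.47; payment $795.00; balance $1,113.47
Month 6: opening $1,113.47; payment $795.00; balance $318.47
Month 7: opening $318.47; payment $318.47; balance $0.00
Balance reaches $0.00 in month 7.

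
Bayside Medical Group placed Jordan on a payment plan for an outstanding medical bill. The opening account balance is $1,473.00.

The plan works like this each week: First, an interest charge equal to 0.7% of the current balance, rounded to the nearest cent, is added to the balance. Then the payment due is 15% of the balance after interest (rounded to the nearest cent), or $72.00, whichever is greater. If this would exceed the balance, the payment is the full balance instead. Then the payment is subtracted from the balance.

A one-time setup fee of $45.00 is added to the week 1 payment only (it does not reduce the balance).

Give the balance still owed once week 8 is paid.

# | Opening | Interest | Payment | Fee | End bal
1 | $1,473.00 | $10.31 | $222.50 | $45.00 | $1,260.81
2 | $1,260.81 | $8.83 | $190.45 | — | $1,079.19
3 | $1,079.19 | $7.55 | $163.01 | — | $923.73
4 | $923.73 | $6.47 | $139.53 | — | $790.67
5 | $790.67 | $5.53 | $119.43 | — | $676.77
6 | $676.77 | $4.74 | $102.23 | — | $579.28
7 | $579.28 | $4.05 | $87.50 | — | $495.83
8 | $495.83 | $3.47 | $74.90 | — | $424.40

$424.40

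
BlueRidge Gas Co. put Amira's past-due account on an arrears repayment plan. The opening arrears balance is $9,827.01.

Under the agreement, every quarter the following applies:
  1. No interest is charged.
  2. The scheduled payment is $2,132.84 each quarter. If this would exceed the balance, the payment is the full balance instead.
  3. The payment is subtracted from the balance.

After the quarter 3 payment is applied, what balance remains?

Quarter 1: $9,827.01 − $2,132.84 → $7,694.17
Quarter 2: $7,694.17 − $2,132.84 → $5,561.33
Quarter 3: $5,561.33 − $2,132.84 → $3,428.49

$3,428.49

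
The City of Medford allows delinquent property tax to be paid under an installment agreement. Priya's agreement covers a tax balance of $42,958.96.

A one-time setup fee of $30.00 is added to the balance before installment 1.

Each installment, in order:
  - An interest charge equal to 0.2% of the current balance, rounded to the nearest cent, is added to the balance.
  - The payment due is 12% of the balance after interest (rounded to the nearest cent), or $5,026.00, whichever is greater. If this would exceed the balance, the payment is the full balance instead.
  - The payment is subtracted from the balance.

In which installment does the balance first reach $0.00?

9

Installment 1: opening $42,988.96; interest $85.98 → $43,074.94; payment $5,168.99; balance $37,905.95
Installment 2: opening $37,905.95; interest $75.81 → $37,981.76; payment $5,026.00; balance $32,955.76
Installment 3: opening $32,955.76; interest $65.91 → $33,021.67; payment $5,026.00; balance $27,995.67
Installment 4: opening $27,995.67; interest $55.99 → $28,051.66; payment $5,026.00; balance $23,025.66
Installment 5: opening $23,025.66; interest $46.05 → $23,071.71; payment $5,026.00; balance $18,045.71
Installment 6: opening $18,045.71; interest $36.09 → $18,081.80; payment $5,026.00; balance $13,055.80
Installment 7: opening $13,055.80; interest $26.11 → $13,081.91; payment $5,026.00; balance $8,055.91
Installment 8: opening $8,055.91; interest $16.11 → $8,072.02; payment $5,026.00; balance $3,046.02
Installment 9: opening $3,046.02; interest $6.09 → $3,052.11; payment $3,052.11; balance $0.00
Balance reaches $0.00 in installment 9.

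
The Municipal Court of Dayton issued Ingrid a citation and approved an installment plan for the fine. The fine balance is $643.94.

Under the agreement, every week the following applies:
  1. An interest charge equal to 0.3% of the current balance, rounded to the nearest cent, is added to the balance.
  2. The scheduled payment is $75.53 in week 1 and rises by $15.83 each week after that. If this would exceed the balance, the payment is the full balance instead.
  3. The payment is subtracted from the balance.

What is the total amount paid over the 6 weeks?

$651.24

Week 1: opening $643.94; interest $1.93 → $645.87; payment $75.53; balance $570.34
Week 2: opening $570.34; interest $1.71 → $572.05; payment $91.36; balance $480.69
Week 3: opening $480.69; interest $1.44 → $482.13; payment $107.19; balance $374.94
Week 4: opening $374.94; interest $1.12 → $376.06; payment $123.02; balance $253.04
Week 5: opening $253.04; interest $0.76 → $253.80; payment $138.85; balance $114.95
Week 6: opening $114.95; interest $0.34 → $115.29; payment $115.29; balance $0.00
Total paid: $651.24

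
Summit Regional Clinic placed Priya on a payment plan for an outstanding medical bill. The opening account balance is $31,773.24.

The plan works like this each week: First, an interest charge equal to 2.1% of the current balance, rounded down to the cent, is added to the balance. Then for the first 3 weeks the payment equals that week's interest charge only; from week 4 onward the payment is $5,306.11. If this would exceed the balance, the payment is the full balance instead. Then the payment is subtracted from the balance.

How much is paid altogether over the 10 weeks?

Week 1: $31,773.24 +$667.23 interest = $32,440.47; pay $667.23 → $31,773.24
Week 2: $31,773.24 +$667.23 interest = $32,440.47; pay $667.23 → $31,773.24
Week 3: $31,773.24 +$667.23 interest = $32,440.47; pay $667.23 → $31,773.24
Week 4: $31,773.24 +$667.23 interest = $32,440.47; pay $5,306.11 → $27,134.36
Week 5: $27,134.36 +$569.82 interest = $27,704.18; pay $5,306.11 → $22,398.07
Week 6: $22,398.07 +$470.35 interest = $22,868.42; pay $5,306.11 → $17,562.31
Week 7: $17,562.31 +$368.80 interest = $17,931.11; pay $5,306.11 → $12,625.00
Week 8: $12,625.00 +$265.12 interest = $12,890.12; pay $5,306.11 → $7,584.01
Week 9: $7,584.01 +$159.26 interest = $7,743.27; pay $5,306.11 → $2,437.16
Week 10: $2,437.16 +$51.18 interest = $2,488.34; pay $2,488.34 → $0.00
Total paid: $36,326.69

$36,326.69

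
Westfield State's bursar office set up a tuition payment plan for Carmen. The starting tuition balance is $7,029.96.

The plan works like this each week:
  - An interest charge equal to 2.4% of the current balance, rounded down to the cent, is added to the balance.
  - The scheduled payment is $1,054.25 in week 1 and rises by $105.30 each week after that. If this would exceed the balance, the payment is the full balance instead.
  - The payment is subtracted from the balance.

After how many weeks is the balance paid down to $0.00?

Week 1: $7,029.96 +$168.71 interest = $7,198.67; pay $1,054.25 → $6,144.42
Week 2: $6,144.42 +$147.46 interest = $6,291.88; pay $1,159.55 → $5,132.33
Week 3: $5,132.33 +$123.17 interest = $5,255.50; pay $1,264.85 → $3,990.65
Week 4: $3,990.65 +$95.77 interest = $4,086.42; pay $1,370.15 → $2,716.27
Week 5: $2,716.27 +$65.19 interest = $2,781.46; pay $1,475.45 → $1,306.01
Week 6: $1,306.01 +$31.34 interest = $1,337.35; pay $1,337.35 → $0.00
Balance reaches $0.00 in week 6.

6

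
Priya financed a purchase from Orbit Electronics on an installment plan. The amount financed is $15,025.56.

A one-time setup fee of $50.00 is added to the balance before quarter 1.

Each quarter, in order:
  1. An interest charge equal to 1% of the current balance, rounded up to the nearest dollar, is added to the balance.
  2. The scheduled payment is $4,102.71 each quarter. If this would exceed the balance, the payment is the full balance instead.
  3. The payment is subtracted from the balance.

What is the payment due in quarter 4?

# | Opening | Interest | Payment | End bal
1 | $15,075.56 | $151.00 | $4,102.71 | $11,123.85
2 | $11,123.85 | $112.00 | $4,102.71 | $7,133.14
3 | $7,133.14 | $72.00 | $4,102.71 | $3,102.43
4 | $3,102.43 | $32.00 | $3,134.43 | $0.00

$3,134.43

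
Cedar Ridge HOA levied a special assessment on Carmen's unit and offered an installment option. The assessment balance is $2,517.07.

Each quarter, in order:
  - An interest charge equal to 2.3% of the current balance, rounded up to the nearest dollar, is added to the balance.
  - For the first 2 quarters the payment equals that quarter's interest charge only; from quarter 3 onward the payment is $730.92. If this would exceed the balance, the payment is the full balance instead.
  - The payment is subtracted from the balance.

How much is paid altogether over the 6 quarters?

$2,772.07

Quarter 1: opening $2,517.07; interest $58.00 → $2,575.07; payment $58.00; balance $2,517.07
Quarter 2: opening $2,517.07; interest $58.00 → $2,575.07; payment $58.00; balance $2,517.07
Quarter 3: opening $2,517.07; interest $58.00 → $2,575.07; payment $730.92; balance $1,844.15
Quarter 4: opening $1,844.15; interest $43.00 → $1,887.15; payment $730.92; balance $1,156.23
Quarter 5: opening $1,156.23; interest $27.00 → $1,183.23; payment $730.92; balance $452.31
Quarter 6: opening $452.31; interest $11.00 → $463.31; payment $463.31; balance $0.00
Total paid: $2,772.07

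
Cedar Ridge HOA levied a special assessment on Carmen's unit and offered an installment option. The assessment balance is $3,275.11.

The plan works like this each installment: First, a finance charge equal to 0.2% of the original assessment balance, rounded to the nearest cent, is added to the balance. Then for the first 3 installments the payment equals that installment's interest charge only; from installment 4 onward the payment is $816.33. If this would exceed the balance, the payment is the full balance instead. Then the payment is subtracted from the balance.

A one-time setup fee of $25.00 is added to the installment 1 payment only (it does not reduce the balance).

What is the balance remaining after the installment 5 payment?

Installment 1: $3,275.11 +$6.55 interest = $3,281.66; pay $6.55 (+ $25.00 fee) → $3,275.11
Installment 2: $3,275.11 +$6.55 interest = $3,281.66; pay $6.55 → $3,275.11
Installment 3: $3,275.11 +$6.55 interest = $3,281.66; pay $6.55 → $3,275.11
Installment 4: $3,275.11 +$6.55 interest = $3,281.66; pay $816.33 → $2,465.33
Installment 5: $2,465.33 +$6.55 interest = $2,471.88; pay $816.33 → $1,655.55

$1,655.55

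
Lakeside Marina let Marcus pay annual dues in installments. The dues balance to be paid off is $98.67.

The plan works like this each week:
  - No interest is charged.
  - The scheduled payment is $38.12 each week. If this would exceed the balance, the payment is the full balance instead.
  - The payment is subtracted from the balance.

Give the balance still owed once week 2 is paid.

$22.43

Week 1: opening $98.67; payment $38.12; balance $60.55
Week 2: opening $60.55; payment $38.12; balance $22.43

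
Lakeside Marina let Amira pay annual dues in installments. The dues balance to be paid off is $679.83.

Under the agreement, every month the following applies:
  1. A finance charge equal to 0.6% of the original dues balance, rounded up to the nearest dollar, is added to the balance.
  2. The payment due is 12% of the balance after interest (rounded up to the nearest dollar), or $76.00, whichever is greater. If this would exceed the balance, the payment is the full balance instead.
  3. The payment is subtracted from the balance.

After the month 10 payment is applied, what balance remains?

$0.00

Month 1: $679.83 +$5.00 interest = $684.83; pay $83.00 → $601.83
Month 2: $601.83 +$5.00 interest = $606.83; pay $76.00 → $530.83
Month 3: $530.83 +$5.00 interest = $535.83; pay $76.00 → $459.83
Month 4: $459.83 +$5.00 interest = $464.83; pay $76.00 → $388.83
Month 5: $388.83 +$5.00 interest = $393.83; pay $76.00 → $317.83
Month 6: $317.83 +$5.00 interest = $322.83; pay $76.00 → $246.83
Month 7: $246.83 +$5.00 interest = $251.83; pay $76.00 → $175.83
Month 8: $175.83 +$5.00 interest = $180.83; pay $76.00 → $104.83
Month 9: $104.83 +$5.00 interest = $109.83; pay $76.00 → $33.83
Month 10: $33.83 +$5.00 interest = $38.83; pay $38.83 → $0.00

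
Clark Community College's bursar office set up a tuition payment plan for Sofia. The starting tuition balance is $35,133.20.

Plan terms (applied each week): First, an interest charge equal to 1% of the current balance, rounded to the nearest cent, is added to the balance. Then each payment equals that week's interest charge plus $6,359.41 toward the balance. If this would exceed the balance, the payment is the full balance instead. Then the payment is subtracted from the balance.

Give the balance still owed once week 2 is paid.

$22,414.38

Week 1: $35,133.20 +$351.33 interest = $35,484.53; pay $6,710.74 → $28,773.79
Week 2: $28,773.79 +$287.74 interest = $29,061.53; pay $6,647.15 → $22,414.38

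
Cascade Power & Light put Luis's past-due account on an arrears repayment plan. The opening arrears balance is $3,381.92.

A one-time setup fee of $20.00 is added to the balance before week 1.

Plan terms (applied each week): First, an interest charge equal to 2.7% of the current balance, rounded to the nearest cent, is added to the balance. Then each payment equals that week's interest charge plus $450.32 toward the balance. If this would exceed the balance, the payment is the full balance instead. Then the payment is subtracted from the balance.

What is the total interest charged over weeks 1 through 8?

Week 1: opening $3,401.92; interest $91.85 → $3,493.77; payment $542.17; balance $2,951.60
Week 2: opening $2,951.60; interest $79.69 → $3,031.29; payment $530.01; balance $2,501.28
Week 3: opening $2,501.28; interest $67.53 → $2,568.81; payment $517.85; balance $2,050.96
Week 4: opening $2,050.96; interest $55.38 → $2,106.34; payment $505.70; balance $1,600.64
Week 5: opening $1,600.64; interest $43.22 → $1,643.86; payment $493.54; balance $1,150.32
Week 6: opening $1,150.32; interest $31.06 → $1,181.38; payment $481.38; balance $700.00
Week 7: opening $700.00; interest $18.90 → $718.90; payment $469.22; balance $249.68
Week 8: opening $249.68; interest $6.74 → $256.42; payment $256.42; balance $0.00
Total interest: $91.85 + $79.69 + $67.53 + $55.38 + $43.22 + $31.06 + $18.90 + $6.74 = $394.37

$394.37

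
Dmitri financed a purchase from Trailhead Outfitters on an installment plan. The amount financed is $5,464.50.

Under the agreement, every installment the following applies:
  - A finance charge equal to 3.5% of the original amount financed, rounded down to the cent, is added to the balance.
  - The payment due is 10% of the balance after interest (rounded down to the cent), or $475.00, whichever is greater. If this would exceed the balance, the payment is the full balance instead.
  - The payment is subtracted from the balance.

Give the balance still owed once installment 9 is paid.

# | Opening | Interest | Payment | End bal
1 | $5,464.50 | $191.25 | $565.57 | $5,090.18
2 | $5,090.18 | $191.25 | $528.14 | $4,753.29
3 | $4,753.29 | $191.25 | $494.45 | $4,450.09
4 | $4,450.09 | $191.25 | $475.00 | $4,166.34
5 | $4,166.34 | $191.25 | $475.00 | $3,882.59
6 | $3,882.59 | $191.25 | $475.00 | $3,598.84
7 | $3,598.84 | $191.25 | $475.00 | $3,315.09
8 | $3,315.09 | $191.25 | $475.00 | $3,031.34
9 | $3,031.34 | $191.25 | $475.00 | $2,747.59

$2,747.59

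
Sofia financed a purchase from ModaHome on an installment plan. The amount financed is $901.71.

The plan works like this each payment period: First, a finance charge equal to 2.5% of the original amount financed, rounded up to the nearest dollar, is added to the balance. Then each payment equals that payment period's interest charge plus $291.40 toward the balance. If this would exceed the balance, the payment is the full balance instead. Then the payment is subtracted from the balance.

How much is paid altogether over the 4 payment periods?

Payment period 1: $901.71 +$23.00 interest = $924.71; pay $314.40 → $610.31
Payment period 2: $610.31 +$23.00 interest = $633.31; pay $314.40 → $318.91
Payment period 3: $318.91 +$23.00 interest = $341.91; pay $314.40 → $27.51
Payment period 4: $27.51 +$23.00 interest = $50.51; pay $50.51 → $0.00
Total paid: $993.71

$993.71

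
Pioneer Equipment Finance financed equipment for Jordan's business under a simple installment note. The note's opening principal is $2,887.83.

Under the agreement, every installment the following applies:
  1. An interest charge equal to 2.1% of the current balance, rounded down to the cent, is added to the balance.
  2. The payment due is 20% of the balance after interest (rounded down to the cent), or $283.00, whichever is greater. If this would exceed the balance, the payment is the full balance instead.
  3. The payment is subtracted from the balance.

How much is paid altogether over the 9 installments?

$3,151.53

# | Opening | Interest | Payment | End bal
1 | $2,887.83 | $60.64 | $589.69 | $2,358.78
2 | $2,358.78 | $49.53 | $481.66 | $1,926.65
3 | $1,926.65 | $40.45 | $393.42 | $1,573.68
4 | $1,573.68 | $33.04 | $321.34 | $1,285.38
5 | $1,285.38 | $26.99 | $283.00 | $1,029.37
6 | $1,029.37 | $21.61 | $283.00 | $767.98
7 | $767.98 | $16.12 | $283.00 | $501.10
8 | $501.10 | $10.52 | $283.00 | $228.62
9 | $228.62 | $4.80 | $233.42 | $0.00
Total paid: $3,151.53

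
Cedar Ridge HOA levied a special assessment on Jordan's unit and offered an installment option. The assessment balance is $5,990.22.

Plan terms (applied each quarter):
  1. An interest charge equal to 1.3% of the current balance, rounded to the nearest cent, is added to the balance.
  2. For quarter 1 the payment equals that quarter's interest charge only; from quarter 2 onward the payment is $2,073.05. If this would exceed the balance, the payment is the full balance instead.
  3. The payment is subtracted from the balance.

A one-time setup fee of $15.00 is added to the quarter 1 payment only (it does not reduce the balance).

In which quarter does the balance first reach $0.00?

4

Quarter 1: $5,990.22 +$77.87 interest = $6,068.09; pay $77.87 (+ $15.00 fee) → $5,990.22
Quarter 2: $5,990.22 +$77.87 interest = $6,068.09; pay $2,073.05 → $3,995.04
Quarter 3: $3,995.04 +$51.94 interest = $4,046.98; pay $2,073.05 → $1,973.93
Quarter 4: $1,973.93 +$25.66 interest = $1,999.59; pay $1,999.59 → $0.00
Balance reaches $0.00 in quarter 4.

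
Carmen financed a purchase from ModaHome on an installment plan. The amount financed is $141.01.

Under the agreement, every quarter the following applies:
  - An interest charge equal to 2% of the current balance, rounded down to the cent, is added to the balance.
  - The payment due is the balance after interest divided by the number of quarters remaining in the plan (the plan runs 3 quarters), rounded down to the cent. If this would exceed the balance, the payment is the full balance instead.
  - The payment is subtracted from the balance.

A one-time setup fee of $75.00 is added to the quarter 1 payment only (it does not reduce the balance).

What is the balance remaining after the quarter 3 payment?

$0.00

Quarter 1: $141.01 +$2.82 interest = $143.83; pay $47.94 (+ $75.00 fee) → $95.89
Quarter 2: $95.89 +$1.91 interest = $97.80; pay $48.90 → $48.90
Quarter 3: $48.90 +$0.97 interest = $49.87; pay $49.87 → $0.00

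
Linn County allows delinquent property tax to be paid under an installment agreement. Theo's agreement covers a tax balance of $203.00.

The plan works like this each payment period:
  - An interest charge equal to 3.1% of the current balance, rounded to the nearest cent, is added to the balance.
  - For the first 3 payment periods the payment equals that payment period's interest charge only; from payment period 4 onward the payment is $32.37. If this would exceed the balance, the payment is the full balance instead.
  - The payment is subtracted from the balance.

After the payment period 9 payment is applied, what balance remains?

Payment period 1: opening $203.00; interest $6.29 → $209.29; payment $6.29; balance $203.00
Payment period 2: opening $203.00; interest $6.29 → $209.29; payment $6.29; balance $203.00
Payment period 3: opening $203.00; interest $6.29 → $209.29; payment $6.29; balance $203.00
Payment period 4: opening $203.00; interest $6.29 → $209.29; payment $32.37; balance $176.92
Payment period 5: opening $176.92; interest $5.48 → $182.40; payment $32.37; balance $150.03
Payment period 6: opening $150.03; interest $4.65 → $154.68; payment $32.37; balance $122.31
Payment period 7: opening $122.31; interest $3.79 → $126.10; payment $32.37; balance $93.73
Payment period 8: opening $93.73; interest $2.91 → $96.64; payment $32.37; balance $64.27
Payment period 9: opening $64.27; interest $1.99 → $66.26; payment $32.37; balance $33.89

$33.89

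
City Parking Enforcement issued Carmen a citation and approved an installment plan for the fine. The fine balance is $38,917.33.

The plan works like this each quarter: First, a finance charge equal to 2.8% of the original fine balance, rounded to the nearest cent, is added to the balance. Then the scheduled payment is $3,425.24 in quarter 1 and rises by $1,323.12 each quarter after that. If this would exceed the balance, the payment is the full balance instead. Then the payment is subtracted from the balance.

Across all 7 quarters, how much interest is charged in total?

$7,627.83

Quarter 1: $38,917.33 +$1,089.69 interest = $40,007.02; pay $3,425.24 → $36,581.78
Quarter 2: $36,581.78 +$1,089.69 interest = $37,671.47; pay $4,748.36 → $32,923.11
Quarter 3: $32,923.11 +$1,089.69 interest = $34,012.80; pay $6,071.48 → $27,941.32
Quarter 4: $27,941.32 +$1,089.69 interest = $29,031.01; pay $7,394.60 → $21,636.41
Quarter 5: $21,636.41 +$1,089.69 interest = $22,726.10; pay $8,717.72 → $14,008.38
Quarter 6: $14,008.38 +$1,089.69 interest = $15,098.07; pay $10,040.84 → $5,057.23
Quarter 7: $5,057.23 +$1,089.69 interest = $6,146.92; pay $6,146.92 → $0.00
Total interest: $1,089.69 + $1,089.69 + $1,089.69 + $1,089.69 + $1,089.69 + $1,089.69 + $1,089.69 = $7,627.83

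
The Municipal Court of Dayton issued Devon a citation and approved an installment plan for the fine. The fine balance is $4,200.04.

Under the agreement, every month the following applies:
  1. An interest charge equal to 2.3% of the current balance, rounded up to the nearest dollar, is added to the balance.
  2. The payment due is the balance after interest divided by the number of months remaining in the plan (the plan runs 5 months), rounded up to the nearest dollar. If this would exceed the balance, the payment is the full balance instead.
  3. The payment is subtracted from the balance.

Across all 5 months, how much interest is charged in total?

$302.00

Month 1: opening $4,200.04; interest $97.00 → $4,297.04; payment $860.00; balance $3,437.04
Month 2: opening $3,437.04; interest $80.00 → $3,517.04; payment $880.00; balance $2,637.04
Month 3: opening $2,637.04; interest $61.00 → $2,698.04; payment $900.00; balance $1,798.04
Month 4: opening $1,798.04; interest $42.00 → $1,840.04; payment $921.00; balance $919.04
Month 5: opening $919.04; interest $22.00 → $941.04; payment $941.04; balance $0.00
Total interest: $97.00 + $80.00 + $61.00 + $42.00 + $22.00 = $302.00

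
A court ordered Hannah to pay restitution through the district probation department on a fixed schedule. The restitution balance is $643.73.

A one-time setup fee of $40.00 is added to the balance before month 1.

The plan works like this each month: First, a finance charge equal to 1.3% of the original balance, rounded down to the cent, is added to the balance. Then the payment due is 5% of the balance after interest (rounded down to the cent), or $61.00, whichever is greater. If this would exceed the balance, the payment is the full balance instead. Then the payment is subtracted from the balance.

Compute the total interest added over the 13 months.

Month 1: $683.73 +$8.36 interest = $692.09; pay $61.00 → $631.09
Month 2: $631.09 +$8.36 interest = $639.45; pay $61.00 → $578.45
Month 3: $578.45 +$8.36 interest = $586.81; pay $61.00 → $525.81
Month 4: $525.81 +$8.36 interest = $534.17; pay $61.00 → $473.17
Month 5: $473.17 +$8.36 interest = $481.53; pay $61.00 → $420.53
Month 6: $420.53 +$8.36 interest = $428.89; pay $61.00 → $367.89
Month 7: $367.89 +$8.36 interest = $376.25; pay $61.00 → $315.25
Month 8: $315.25 +$8.36 interest = $323.61; pay $61.00 → $262.61
Month 9: $262.61 +$8.36 interest = $270.97; pay $61.00 → $209.97
Month 10: $209.97 +$8.36 interest = $218.33; pay $61.00 → $157.33
Month 11: $157.33 +$8.36 interest = $165.69; pay $61.00 → $104.69
Month 12: $104.69 +$8.36 interest = $113.05; pay $61.00 → $52.05
Month 13: $52.05 +$8.36 interest = $60.41; pay $60.41 → $0.00
Total interest: $8.36 + $8.36 + $8.36 + $8.36 + $8.36 + $8.36 + $8.36 + $8.36 + $8.36 + $8.36 + $8.36 + $8.36 + $8.36 = $108.68

$108.68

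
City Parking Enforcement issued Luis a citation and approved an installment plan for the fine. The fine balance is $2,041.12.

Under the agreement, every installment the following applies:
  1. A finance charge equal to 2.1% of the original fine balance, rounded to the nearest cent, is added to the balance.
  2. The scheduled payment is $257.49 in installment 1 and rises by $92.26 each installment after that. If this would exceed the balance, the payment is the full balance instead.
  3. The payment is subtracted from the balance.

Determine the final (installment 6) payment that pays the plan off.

Installment 1: opening $2,041.12; interest $42.86 → $2,083.98; payment $257.49; balance $1,826.49
Installment 2: opening $1,826.49; interest $42.86 → $1,869.35; payment $349.75; balance $1,519.60
Installment 3: opening $1,519.60; interest $42.86 → $1,562.46; payment $442.01; balance $1,120.45
Installment 4: opening $1,120.45; interest $42.86 → $1,163.31; payment $534.27; balance $629.04
Installment 5: opening $629.04; interest $42.86 → $671.90; payment $626.53; balance $45.37
Installment 6: opening $45.37; interest $42.86 → $88.23; payment $88.23; balance $0.00

$88.23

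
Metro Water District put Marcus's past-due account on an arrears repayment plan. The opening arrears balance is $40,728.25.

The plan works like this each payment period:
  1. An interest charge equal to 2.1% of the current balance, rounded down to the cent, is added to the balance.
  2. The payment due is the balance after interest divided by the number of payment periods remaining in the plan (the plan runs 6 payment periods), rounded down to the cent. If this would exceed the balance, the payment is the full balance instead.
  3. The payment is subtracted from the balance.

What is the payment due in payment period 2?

$7,076.13

Payment period 1: opening $40,728.25; interest $855.29 → $41,583.54; payment $6,930.59; balance $34,652.95
Payment period 2: opening $34,652.95; interest $727.71 → $35,380.66; payment $7,076.13; balance $28,304.53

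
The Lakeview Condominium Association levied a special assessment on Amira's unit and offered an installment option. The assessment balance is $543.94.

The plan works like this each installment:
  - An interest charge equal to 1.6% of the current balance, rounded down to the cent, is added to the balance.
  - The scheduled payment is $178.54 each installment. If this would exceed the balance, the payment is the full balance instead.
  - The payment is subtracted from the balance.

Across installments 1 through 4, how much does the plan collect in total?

# | Opening | Interest | Payment | End bal
1 | $543.94 | $8.70 | $178.54 | $374.10
2 | $374.10 | $5.98 | $178.54 | $201.54
3 | $201.54 | $3.22 | $178.54 | $26.22
4 | $26.22 | $0.41 | $26.63 | $0.00
Total paid: $562.25

$562.25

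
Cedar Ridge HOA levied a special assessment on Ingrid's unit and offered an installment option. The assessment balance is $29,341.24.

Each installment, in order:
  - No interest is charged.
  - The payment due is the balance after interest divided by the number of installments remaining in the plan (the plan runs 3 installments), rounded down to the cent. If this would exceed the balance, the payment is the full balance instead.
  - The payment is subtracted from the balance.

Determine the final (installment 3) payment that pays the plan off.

Installment 1: opening $29,341.24; payment $9,780.41; balance $19,560.83
Installment 2: opening $19,560.83; payment $9,780.41; balance $9,780.42
Installment 3: opening $9,780.42; payment $9,780.42; balance $0.00

$9,780.42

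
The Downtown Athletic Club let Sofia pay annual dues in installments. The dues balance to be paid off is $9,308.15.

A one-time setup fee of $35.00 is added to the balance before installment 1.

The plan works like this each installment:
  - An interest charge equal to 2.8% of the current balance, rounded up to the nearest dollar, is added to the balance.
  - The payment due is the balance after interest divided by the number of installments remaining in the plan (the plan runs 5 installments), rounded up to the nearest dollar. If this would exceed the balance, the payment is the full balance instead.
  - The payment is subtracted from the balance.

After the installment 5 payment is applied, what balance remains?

$0.00

Installment 1: $9,343.15 +$262.00 interest = $9,605.15; pay $1,922.00 → $7,683.15
Installment 2: $7,683.15 +$216.00 interest = $7,899.15; pay $1,975.00 → $5,924.15
Installment 3: $5,924.15 +$166.00 interest = $6,090.15; pay $2,031.00 → $4,059.15
Installment 4: $4,059.15 +$114.00 interest = $4,173.15; pay $2,087.00 → $2,086.15
Installment 5: $2,086.15 +$59.00 interest = $2,145.15; pay $2,145.15 → $0.00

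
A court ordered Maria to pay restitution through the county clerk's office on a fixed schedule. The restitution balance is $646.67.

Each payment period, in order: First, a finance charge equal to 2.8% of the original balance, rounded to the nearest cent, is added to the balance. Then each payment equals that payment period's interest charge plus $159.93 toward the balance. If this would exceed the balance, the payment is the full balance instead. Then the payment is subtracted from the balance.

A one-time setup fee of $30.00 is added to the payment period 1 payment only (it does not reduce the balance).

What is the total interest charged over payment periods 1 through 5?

$90.55

# | Opening | Interest | Payment | Fee | End bal
1 | $646.67 | $18.11 | $178.04 | $30.00 | $486.74
2 | $486.74 | $18.11 | $178.04 | — | $326.81
3 | $326.81 | $18.11 | $178.04 | — | $166.88
4 | $166.88 | $18.11 | $178.04 | — | $6.95
5 | $6.95 | $18.11 | $25.06 | — | $0.00
Total interest: $18.11 + $18.11 + $18.11 + $18.11 + $18.11 = $90.55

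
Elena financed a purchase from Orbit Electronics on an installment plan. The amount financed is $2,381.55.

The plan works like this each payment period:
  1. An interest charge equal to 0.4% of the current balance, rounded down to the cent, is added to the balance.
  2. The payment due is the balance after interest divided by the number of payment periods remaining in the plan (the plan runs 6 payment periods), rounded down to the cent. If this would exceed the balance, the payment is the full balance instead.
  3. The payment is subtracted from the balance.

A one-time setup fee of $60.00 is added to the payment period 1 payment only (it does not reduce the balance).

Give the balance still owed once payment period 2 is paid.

Payment period 1: opening $2,381.55; interest $9.52 → $2,391.07; payment $398.51 (+ $60.00 fee); balance $1,992.56
Payment period 2: opening $1,992.56; interest $7.97 → $2,000.53; payment $400.10; balance $1,600.43

$1,600.43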